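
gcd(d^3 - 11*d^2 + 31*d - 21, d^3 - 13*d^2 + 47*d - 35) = d^2 - 8*d + 7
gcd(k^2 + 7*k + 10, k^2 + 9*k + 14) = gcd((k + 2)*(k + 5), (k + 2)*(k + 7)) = k + 2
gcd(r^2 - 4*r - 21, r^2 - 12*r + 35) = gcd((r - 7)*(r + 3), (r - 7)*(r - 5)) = r - 7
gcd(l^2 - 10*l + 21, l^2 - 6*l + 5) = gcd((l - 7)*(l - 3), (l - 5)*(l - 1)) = 1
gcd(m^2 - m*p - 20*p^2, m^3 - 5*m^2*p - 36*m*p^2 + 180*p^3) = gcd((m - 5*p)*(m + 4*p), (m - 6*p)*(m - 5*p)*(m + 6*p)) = -m + 5*p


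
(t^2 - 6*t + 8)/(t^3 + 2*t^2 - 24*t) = (t - 2)/(t*(t + 6))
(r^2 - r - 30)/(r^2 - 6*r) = (r + 5)/r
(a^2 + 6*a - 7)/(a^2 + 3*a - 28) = (a - 1)/(a - 4)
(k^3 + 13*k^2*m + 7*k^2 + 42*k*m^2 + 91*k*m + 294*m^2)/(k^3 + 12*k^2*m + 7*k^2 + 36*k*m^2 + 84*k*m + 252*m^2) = (k + 7*m)/(k + 6*m)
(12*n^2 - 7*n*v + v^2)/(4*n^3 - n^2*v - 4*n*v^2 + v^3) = (-3*n + v)/(-n^2 + v^2)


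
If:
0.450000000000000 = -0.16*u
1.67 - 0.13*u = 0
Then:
No Solution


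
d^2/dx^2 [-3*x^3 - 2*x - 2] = -18*x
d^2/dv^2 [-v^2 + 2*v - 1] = -2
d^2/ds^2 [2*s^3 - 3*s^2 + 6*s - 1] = 12*s - 6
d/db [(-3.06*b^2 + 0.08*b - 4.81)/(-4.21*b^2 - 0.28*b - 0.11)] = (1.1936*b^2 - 39.827*b - 1.3556)/(17.7241*b^4 + 2.3576*b^3 + 1.0046*b^2 + 0.0616*b + 0.0121)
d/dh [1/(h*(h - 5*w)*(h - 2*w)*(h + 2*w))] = (-4*h^3 + 15*h^2*w + 8*h*w^2 - 20*w^3)/(h^2*(h^6 - 10*h^5*w + 17*h^4*w^2 + 80*h^3*w^3 - 184*h^2*w^4 - 160*h*w^5 + 400*w^6))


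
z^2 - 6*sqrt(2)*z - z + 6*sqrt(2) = (z - 1)*(z - 6*sqrt(2))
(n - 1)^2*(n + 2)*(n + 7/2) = n^4 + 7*n^3/2 - 3*n^2 - 17*n/2 + 7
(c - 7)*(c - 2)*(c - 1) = c^3 - 10*c^2 + 23*c - 14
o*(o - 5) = o^2 - 5*o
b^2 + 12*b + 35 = (b + 5)*(b + 7)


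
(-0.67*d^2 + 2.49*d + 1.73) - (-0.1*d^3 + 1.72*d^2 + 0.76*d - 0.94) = 0.1*d^3 - 2.39*d^2 + 1.73*d + 2.67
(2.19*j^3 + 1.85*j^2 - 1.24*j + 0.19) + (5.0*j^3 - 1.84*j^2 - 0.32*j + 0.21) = 7.19*j^3 + 0.01*j^2 - 1.56*j + 0.4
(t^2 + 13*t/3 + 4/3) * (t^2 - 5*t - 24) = t^4 - 2*t^3/3 - 133*t^2/3 - 332*t/3 - 32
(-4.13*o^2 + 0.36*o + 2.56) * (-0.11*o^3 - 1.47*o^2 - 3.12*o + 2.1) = 0.4543*o^5 + 6.0315*o^4 + 12.0748*o^3 - 13.5594*o^2 - 7.2312*o + 5.376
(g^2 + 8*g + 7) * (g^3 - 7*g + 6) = g^5 + 8*g^4 - 50*g^2 - g + 42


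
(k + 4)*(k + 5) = k^2 + 9*k + 20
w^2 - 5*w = w*(w - 5)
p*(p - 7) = p^2 - 7*p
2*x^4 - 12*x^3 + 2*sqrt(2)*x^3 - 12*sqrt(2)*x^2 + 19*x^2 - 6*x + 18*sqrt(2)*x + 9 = (x - 3)^2*(sqrt(2)*x + 1)^2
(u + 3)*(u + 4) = u^2 + 7*u + 12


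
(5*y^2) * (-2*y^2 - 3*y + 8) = -10*y^4 - 15*y^3 + 40*y^2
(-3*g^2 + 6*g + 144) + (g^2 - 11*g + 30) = -2*g^2 - 5*g + 174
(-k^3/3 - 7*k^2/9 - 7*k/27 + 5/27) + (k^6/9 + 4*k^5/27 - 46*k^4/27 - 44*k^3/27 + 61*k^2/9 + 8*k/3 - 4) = k^6/9 + 4*k^5/27 - 46*k^4/27 - 53*k^3/27 + 6*k^2 + 65*k/27 - 103/27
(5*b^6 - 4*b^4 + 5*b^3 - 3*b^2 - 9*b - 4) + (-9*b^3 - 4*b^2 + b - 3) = 5*b^6 - 4*b^4 - 4*b^3 - 7*b^2 - 8*b - 7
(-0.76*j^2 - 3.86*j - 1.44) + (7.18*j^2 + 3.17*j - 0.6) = 6.42*j^2 - 0.69*j - 2.04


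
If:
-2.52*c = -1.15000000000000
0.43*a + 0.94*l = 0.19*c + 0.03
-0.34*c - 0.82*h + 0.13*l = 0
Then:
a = 0.27141011443337 - 2.18604651162791*l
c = 0.46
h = 0.158536585365854*l - 0.189217963608208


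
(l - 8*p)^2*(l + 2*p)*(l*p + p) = l^4*p - 14*l^3*p^2 + l^3*p + 32*l^2*p^3 - 14*l^2*p^2 + 128*l*p^4 + 32*l*p^3 + 128*p^4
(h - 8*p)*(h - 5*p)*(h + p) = h^3 - 12*h^2*p + 27*h*p^2 + 40*p^3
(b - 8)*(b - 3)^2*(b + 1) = b^4 - 13*b^3 + 43*b^2 - 15*b - 72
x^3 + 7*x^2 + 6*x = x*(x + 1)*(x + 6)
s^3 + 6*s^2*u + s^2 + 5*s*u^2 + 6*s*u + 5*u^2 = (s + 1)*(s + u)*(s + 5*u)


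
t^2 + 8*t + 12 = (t + 2)*(t + 6)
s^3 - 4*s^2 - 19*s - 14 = (s - 7)*(s + 1)*(s + 2)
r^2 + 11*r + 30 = (r + 5)*(r + 6)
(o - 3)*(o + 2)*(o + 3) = o^3 + 2*o^2 - 9*o - 18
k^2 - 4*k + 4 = (k - 2)^2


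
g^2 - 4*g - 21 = (g - 7)*(g + 3)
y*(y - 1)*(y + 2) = y^3 + y^2 - 2*y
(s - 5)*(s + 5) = s^2 - 25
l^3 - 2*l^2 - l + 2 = (l - 2)*(l - 1)*(l + 1)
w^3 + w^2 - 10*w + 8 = (w - 2)*(w - 1)*(w + 4)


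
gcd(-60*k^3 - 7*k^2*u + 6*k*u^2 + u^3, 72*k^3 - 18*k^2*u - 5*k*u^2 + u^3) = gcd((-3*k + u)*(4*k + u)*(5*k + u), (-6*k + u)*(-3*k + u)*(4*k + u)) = -12*k^2 + k*u + u^2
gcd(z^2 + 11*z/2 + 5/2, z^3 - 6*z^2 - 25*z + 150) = z + 5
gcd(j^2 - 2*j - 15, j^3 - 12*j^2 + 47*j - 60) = j - 5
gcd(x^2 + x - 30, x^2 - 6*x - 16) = 1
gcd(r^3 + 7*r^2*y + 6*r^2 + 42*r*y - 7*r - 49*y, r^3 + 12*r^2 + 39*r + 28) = r + 7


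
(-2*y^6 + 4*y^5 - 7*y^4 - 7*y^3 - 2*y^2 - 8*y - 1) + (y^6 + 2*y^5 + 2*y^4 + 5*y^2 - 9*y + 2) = -y^6 + 6*y^5 - 5*y^4 - 7*y^3 + 3*y^2 - 17*y + 1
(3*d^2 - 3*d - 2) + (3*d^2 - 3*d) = 6*d^2 - 6*d - 2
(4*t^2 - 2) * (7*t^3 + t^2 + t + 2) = 28*t^5 + 4*t^4 - 10*t^3 + 6*t^2 - 2*t - 4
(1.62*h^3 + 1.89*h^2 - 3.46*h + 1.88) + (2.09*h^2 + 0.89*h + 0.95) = 1.62*h^3 + 3.98*h^2 - 2.57*h + 2.83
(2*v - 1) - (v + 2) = v - 3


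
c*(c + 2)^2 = c^3 + 4*c^2 + 4*c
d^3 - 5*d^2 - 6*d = d*(d - 6)*(d + 1)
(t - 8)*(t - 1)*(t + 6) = t^3 - 3*t^2 - 46*t + 48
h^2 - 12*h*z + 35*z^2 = (h - 7*z)*(h - 5*z)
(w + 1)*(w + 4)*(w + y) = w^3 + w^2*y + 5*w^2 + 5*w*y + 4*w + 4*y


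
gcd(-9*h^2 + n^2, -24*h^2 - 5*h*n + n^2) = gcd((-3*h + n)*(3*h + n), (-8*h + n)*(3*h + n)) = 3*h + n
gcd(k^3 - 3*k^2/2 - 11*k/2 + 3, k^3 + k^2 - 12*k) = k - 3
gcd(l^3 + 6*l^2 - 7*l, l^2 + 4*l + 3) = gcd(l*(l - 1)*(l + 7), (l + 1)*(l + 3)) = 1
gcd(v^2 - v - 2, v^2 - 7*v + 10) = v - 2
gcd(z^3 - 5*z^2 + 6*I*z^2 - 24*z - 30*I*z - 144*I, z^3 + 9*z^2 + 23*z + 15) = z + 3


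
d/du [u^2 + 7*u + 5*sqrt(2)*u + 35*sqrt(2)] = 2*u + 7 + 5*sqrt(2)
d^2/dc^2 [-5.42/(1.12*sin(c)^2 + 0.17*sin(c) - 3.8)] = (27.195392*sin(c)^4 + 3.095904*sin(c)^3 + 51.63363*sin(c)^2 - 2.690488*sin(c) - 46.448316)/(1.12*sin(c)^2 + 0.17*sin(c) - 3.8)^3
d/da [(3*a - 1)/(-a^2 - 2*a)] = (3*a^2 - 2*a - 2)/(a^2*(a^2 + 4*a + 4))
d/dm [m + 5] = 1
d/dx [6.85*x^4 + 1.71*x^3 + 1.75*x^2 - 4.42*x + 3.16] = 27.4*x^3 + 5.13*x^2 + 3.5*x - 4.42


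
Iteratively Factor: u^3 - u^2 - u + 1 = (u - 1)*(u^2 - 1) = (u - 1)*(u + 1)*(u - 1)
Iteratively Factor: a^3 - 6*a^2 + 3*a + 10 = (a - 2)*(a^2 - 4*a - 5) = (a - 2)*(a + 1)*(a - 5)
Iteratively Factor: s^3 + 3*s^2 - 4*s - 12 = (s + 3)*(s^2 - 4) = (s + 2)*(s + 3)*(s - 2)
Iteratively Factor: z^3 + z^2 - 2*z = (z)*(z^2 + z - 2) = z*(z - 1)*(z + 2)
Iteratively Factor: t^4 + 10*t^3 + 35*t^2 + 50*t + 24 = (t + 3)*(t^3 + 7*t^2 + 14*t + 8) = (t + 2)*(t + 3)*(t^2 + 5*t + 4) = (t + 2)*(t + 3)*(t + 4)*(t + 1)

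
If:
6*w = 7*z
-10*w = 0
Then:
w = 0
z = 0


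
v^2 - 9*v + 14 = (v - 7)*(v - 2)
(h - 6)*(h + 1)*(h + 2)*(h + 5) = h^4 + 2*h^3 - 31*h^2 - 92*h - 60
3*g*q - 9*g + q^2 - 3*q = (3*g + q)*(q - 3)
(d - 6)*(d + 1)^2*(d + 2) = d^4 - 2*d^3 - 19*d^2 - 28*d - 12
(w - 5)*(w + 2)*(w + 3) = w^3 - 19*w - 30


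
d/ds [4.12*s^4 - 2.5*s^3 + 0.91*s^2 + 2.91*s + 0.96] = 16.48*s^3 - 7.5*s^2 + 1.82*s + 2.91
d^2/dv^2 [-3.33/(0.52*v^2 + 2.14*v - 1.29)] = (1.800864*v^2 + 7.411248*v - 3.33*(1.04*v + 2.14)*(2.08*v + 4.28) - 4.467528)/(0.52*v^2 + 2.14*v - 1.29)^3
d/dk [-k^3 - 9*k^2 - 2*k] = -3*k^2 - 18*k - 2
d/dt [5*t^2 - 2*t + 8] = 10*t - 2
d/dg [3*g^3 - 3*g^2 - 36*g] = 9*g^2 - 6*g - 36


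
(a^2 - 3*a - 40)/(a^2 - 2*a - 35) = (a - 8)/(a - 7)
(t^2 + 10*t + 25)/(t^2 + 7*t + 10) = (t + 5)/(t + 2)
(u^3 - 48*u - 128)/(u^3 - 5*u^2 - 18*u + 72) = (u^2 - 4*u - 32)/(u^2 - 9*u + 18)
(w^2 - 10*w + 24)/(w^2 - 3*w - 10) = (-w^2 + 10*w - 24)/(-w^2 + 3*w + 10)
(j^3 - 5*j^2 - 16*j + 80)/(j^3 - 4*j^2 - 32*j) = (j^2 - 9*j + 20)/(j*(j - 8))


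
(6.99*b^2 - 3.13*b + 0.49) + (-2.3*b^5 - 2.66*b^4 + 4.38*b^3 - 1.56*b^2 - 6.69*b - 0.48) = -2.3*b^5 - 2.66*b^4 + 4.38*b^3 + 5.43*b^2 - 9.82*b + 0.01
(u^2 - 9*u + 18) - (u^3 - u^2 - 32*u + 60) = -u^3 + 2*u^2 + 23*u - 42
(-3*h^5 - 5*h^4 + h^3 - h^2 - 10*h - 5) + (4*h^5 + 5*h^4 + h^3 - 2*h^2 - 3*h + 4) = h^5 + 2*h^3 - 3*h^2 - 13*h - 1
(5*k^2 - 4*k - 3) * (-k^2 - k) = -5*k^4 - k^3 + 7*k^2 + 3*k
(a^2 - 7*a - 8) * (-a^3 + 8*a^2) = -a^5 + 15*a^4 - 48*a^3 - 64*a^2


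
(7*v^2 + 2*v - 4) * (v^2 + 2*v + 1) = 7*v^4 + 16*v^3 + 7*v^2 - 6*v - 4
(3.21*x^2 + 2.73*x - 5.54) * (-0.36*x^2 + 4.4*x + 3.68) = -1.1556*x^4 + 13.1412*x^3 + 25.8192*x^2 - 14.3296*x - 20.3872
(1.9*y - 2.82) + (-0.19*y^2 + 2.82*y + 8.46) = -0.19*y^2 + 4.72*y + 5.64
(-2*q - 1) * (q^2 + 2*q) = -2*q^3 - 5*q^2 - 2*q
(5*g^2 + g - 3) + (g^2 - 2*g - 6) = 6*g^2 - g - 9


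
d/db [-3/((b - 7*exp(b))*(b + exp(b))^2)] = 3*((1 - 7*exp(b))*(b + exp(b)) + 2*(b - 7*exp(b))*(exp(b) + 1))/((b - 7*exp(b))^2*(b + exp(b))^3)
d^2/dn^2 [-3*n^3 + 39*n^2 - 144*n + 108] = 78 - 18*n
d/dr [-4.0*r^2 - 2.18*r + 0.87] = -8.0*r - 2.18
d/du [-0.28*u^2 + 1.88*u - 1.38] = 1.88 - 0.56*u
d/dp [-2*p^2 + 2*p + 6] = 2 - 4*p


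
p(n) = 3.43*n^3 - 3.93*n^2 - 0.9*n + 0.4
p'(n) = 10.29*n^2 - 7.86*n - 0.9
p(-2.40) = -67.49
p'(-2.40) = 77.23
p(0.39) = -0.35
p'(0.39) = -2.40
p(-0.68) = -1.88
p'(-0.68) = 9.20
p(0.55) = -0.71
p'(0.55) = -2.11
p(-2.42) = -69.05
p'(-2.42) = 78.38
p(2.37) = 21.85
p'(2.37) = 38.27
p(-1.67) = -25.03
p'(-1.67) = 40.92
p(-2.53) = -78.02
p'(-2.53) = 84.85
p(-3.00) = -124.88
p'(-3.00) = 115.29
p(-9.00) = -2810.30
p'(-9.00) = 903.33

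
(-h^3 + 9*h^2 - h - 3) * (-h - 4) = h^4 - 5*h^3 - 35*h^2 + 7*h + 12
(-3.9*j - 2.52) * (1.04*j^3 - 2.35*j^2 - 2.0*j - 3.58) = -4.056*j^4 + 6.5442*j^3 + 13.722*j^2 + 19.002*j + 9.0216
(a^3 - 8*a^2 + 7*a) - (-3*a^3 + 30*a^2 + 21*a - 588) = 4*a^3 - 38*a^2 - 14*a + 588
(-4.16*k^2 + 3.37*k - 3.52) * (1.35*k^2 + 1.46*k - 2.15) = -5.616*k^4 - 1.5241*k^3 + 9.1122*k^2 - 12.3847*k + 7.568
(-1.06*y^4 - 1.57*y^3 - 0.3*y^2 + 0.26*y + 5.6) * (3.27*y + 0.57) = -3.4662*y^5 - 5.7381*y^4 - 1.8759*y^3 + 0.6792*y^2 + 18.4602*y + 3.192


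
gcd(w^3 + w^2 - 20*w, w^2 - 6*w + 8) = w - 4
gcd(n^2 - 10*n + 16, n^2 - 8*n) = n - 8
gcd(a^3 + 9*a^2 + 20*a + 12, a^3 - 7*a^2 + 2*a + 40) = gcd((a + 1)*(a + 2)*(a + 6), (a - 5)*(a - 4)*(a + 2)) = a + 2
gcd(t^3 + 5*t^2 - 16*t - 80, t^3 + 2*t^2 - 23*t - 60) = t + 4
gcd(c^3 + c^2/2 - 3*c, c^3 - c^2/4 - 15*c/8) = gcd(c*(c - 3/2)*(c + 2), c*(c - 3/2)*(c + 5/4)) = c^2 - 3*c/2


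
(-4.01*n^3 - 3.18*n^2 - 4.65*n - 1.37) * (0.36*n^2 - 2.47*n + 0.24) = -1.4436*n^5 + 8.7599*n^4 + 5.2182*n^3 + 10.2291*n^2 + 2.2679*n - 0.3288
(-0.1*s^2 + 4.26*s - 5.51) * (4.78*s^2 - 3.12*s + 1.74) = -0.478*s^4 + 20.6748*s^3 - 39.803*s^2 + 24.6036*s - 9.5874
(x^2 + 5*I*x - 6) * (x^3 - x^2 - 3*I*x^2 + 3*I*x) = x^5 - x^4 + 2*I*x^4 + 9*x^3 - 2*I*x^3 - 9*x^2 + 18*I*x^2 - 18*I*x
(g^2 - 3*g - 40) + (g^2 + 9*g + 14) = 2*g^2 + 6*g - 26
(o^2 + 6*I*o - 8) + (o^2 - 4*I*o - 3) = 2*o^2 + 2*I*o - 11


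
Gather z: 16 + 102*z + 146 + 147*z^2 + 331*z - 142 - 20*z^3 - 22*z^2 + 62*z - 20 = -20*z^3 + 125*z^2 + 495*z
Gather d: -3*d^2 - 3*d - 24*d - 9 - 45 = -3*d^2 - 27*d - 54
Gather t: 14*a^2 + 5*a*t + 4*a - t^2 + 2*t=14*a^2 + 4*a - t^2 + t*(5*a + 2)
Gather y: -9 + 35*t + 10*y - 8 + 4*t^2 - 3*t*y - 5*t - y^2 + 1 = 4*t^2 + 30*t - y^2 + y*(10 - 3*t) - 16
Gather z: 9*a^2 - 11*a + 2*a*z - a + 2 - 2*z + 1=9*a^2 - 12*a + z*(2*a - 2) + 3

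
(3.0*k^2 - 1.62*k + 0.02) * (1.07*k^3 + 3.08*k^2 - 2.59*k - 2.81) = 3.21*k^5 + 7.5066*k^4 - 12.7382*k^3 - 4.1726*k^2 + 4.5004*k - 0.0562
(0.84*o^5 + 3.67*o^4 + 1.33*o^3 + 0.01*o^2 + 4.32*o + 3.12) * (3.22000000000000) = 2.7048*o^5 + 11.8174*o^4 + 4.2826*o^3 + 0.0322*o^2 + 13.9104*o + 10.0464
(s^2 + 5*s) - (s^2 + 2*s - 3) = 3*s + 3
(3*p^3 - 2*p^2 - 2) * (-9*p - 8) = -27*p^4 - 6*p^3 + 16*p^2 + 18*p + 16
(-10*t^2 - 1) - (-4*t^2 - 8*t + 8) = -6*t^2 + 8*t - 9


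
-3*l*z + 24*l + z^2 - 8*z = (-3*l + z)*(z - 8)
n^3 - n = n*(n - 1)*(n + 1)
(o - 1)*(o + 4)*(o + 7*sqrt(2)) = o^3 + 3*o^2 + 7*sqrt(2)*o^2 - 4*o + 21*sqrt(2)*o - 28*sqrt(2)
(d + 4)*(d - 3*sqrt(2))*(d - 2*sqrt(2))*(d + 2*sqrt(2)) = d^4 - 3*sqrt(2)*d^3 + 4*d^3 - 12*sqrt(2)*d^2 - 8*d^2 - 32*d + 24*sqrt(2)*d + 96*sqrt(2)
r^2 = r^2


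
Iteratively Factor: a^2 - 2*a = (a - 2)*(a)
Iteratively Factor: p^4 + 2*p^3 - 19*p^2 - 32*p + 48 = (p + 4)*(p^3 - 2*p^2 - 11*p + 12) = (p - 4)*(p + 4)*(p^2 + 2*p - 3) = (p - 4)*(p + 3)*(p + 4)*(p - 1)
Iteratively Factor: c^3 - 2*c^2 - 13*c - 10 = (c - 5)*(c^2 + 3*c + 2) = (c - 5)*(c + 2)*(c + 1)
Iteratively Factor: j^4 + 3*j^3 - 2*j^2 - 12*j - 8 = (j - 2)*(j^3 + 5*j^2 + 8*j + 4) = (j - 2)*(j + 2)*(j^2 + 3*j + 2) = (j - 2)*(j + 1)*(j + 2)*(j + 2)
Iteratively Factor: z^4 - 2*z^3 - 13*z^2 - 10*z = (z + 1)*(z^3 - 3*z^2 - 10*z) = (z + 1)*(z + 2)*(z^2 - 5*z) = z*(z + 1)*(z + 2)*(z - 5)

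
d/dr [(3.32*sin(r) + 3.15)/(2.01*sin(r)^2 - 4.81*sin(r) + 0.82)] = (-6.6732*sin(r)^2 - 12.663*sin(r) + 17.8739)*cos(r)/(4.0401*sin(r)^4 - 19.3362*sin(r)^3 + 26.4325*sin(r)^2 - 7.8884*sin(r) + 0.6724)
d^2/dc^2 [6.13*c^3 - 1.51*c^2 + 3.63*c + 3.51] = 36.78*c - 3.02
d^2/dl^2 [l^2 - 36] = 2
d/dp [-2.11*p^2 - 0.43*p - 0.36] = -4.22*p - 0.43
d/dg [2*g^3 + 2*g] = 6*g^2 + 2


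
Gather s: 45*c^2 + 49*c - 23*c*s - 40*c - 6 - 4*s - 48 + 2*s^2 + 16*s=45*c^2 + 9*c + 2*s^2 + s*(12 - 23*c) - 54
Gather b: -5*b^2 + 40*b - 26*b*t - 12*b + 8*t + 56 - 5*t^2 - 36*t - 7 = -5*b^2 + b*(28 - 26*t) - 5*t^2 - 28*t + 49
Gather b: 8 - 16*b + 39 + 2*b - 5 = 42 - 14*b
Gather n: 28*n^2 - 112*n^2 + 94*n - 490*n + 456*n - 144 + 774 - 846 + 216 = -84*n^2 + 60*n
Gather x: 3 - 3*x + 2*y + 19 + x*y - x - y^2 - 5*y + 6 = x*(y - 4) - y^2 - 3*y + 28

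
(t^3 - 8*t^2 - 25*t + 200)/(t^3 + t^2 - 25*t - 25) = (t - 8)/(t + 1)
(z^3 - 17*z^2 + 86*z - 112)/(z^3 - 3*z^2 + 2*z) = (z^2 - 15*z + 56)/(z*(z - 1))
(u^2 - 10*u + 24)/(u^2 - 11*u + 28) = (u - 6)/(u - 7)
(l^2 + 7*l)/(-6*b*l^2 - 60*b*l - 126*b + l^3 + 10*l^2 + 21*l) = -l/(6*b*l + 18*b - l^2 - 3*l)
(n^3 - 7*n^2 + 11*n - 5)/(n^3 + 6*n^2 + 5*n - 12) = (n^2 - 6*n + 5)/(n^2 + 7*n + 12)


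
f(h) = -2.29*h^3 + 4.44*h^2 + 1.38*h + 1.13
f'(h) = -6.87*h^2 + 8.88*h + 1.38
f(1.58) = 5.36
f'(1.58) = -1.74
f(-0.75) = 3.56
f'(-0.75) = -9.14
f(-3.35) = 132.43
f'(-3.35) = -105.47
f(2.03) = 3.07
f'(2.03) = -8.90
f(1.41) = 5.48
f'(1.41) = 0.24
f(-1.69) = 22.53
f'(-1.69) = -33.25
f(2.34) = -0.67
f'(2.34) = -15.46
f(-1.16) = 9.08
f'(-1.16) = -18.17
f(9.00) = -1296.22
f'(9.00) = -475.17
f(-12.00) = 4581.05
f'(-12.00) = -1094.46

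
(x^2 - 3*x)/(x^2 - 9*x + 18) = x/(x - 6)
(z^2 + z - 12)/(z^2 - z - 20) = (z - 3)/(z - 5)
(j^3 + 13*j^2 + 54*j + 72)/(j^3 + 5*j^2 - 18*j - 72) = (j + 4)/(j - 4)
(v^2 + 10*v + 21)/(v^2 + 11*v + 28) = (v + 3)/(v + 4)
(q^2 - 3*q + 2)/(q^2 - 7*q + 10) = (q - 1)/(q - 5)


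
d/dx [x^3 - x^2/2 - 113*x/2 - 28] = 3*x^2 - x - 113/2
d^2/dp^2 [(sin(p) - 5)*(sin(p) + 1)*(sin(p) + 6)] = -9*sin(p)^3 - 8*sin(p)^2 + 35*sin(p) + 4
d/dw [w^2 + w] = 2*w + 1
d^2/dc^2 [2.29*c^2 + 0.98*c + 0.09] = 4.58000000000000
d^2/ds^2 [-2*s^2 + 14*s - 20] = -4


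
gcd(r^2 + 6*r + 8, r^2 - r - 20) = r + 4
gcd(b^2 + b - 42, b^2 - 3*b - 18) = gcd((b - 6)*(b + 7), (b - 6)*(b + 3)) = b - 6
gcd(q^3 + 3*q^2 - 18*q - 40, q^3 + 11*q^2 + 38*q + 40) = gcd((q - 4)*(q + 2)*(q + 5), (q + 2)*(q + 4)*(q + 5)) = q^2 + 7*q + 10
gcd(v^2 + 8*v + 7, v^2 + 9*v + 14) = v + 7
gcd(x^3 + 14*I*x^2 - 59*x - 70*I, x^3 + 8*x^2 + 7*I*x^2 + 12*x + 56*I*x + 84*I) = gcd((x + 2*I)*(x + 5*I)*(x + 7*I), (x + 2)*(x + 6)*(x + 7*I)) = x + 7*I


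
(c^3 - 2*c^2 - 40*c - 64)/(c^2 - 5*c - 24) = (c^2 + 6*c + 8)/(c + 3)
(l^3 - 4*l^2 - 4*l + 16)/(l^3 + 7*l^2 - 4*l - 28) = (l - 4)/(l + 7)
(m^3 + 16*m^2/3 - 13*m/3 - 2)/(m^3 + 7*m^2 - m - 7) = (m^2 + 19*m/3 + 2)/(m^2 + 8*m + 7)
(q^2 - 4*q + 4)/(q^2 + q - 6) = (q - 2)/(q + 3)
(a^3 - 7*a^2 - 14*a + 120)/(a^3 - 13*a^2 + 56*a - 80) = (a^2 - 2*a - 24)/(a^2 - 8*a + 16)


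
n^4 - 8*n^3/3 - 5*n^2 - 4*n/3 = n*(n - 4)*(n + 1/3)*(n + 1)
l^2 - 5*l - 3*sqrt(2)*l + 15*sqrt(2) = (l - 5)*(l - 3*sqrt(2))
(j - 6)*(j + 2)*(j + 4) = j^3 - 28*j - 48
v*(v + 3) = v^2 + 3*v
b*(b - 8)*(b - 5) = b^3 - 13*b^2 + 40*b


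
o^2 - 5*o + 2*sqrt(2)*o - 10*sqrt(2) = (o - 5)*(o + 2*sqrt(2))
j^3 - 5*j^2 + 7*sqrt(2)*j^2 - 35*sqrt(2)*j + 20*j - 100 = (j - 5)*(j + 2*sqrt(2))*(j + 5*sqrt(2))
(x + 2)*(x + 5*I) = x^2 + 2*x + 5*I*x + 10*I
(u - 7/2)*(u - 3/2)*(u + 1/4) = u^3 - 19*u^2/4 + 4*u + 21/16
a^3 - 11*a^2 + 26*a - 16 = (a - 8)*(a - 2)*(a - 1)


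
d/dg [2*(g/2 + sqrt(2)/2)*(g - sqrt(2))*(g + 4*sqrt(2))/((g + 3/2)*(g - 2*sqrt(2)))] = 4*(g^4 - 4*sqrt(2)*g^3 + 3*g^3 - 14*g^2 - 3*sqrt(2)*g^2 - 48*g + 16*sqrt(2)*g - 32 + 18*sqrt(2))/(4*g^4 - 16*sqrt(2)*g^3 + 12*g^3 - 48*sqrt(2)*g^2 + 41*g^2 - 36*sqrt(2)*g + 96*g + 72)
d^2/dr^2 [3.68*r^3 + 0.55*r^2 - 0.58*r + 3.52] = 22.08*r + 1.1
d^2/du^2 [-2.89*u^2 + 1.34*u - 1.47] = -5.78000000000000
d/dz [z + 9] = 1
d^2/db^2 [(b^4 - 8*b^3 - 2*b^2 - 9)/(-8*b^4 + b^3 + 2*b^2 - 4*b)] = 12*(84*b^9 + 56*b^8 + 88*b^7 + 663*b^6 - 224*b^5 - 211*b^4 + 144*b^3 - 36*b + 24)/(b^3*(512*b^9 - 192*b^8 - 360*b^7 + 863*b^6 - 102*b^5 - 384*b^4 + 424*b^3 - 96*b + 64))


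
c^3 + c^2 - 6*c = c*(c - 2)*(c + 3)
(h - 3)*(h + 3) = h^2 - 9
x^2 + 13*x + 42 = (x + 6)*(x + 7)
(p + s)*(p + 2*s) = p^2 + 3*p*s + 2*s^2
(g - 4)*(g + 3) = g^2 - g - 12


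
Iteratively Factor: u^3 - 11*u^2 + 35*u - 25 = (u - 5)*(u^2 - 6*u + 5) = (u - 5)^2*(u - 1)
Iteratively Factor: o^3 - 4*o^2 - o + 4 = (o - 1)*(o^2 - 3*o - 4) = (o - 1)*(o + 1)*(o - 4)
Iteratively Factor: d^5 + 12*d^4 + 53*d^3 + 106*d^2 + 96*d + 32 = (d + 1)*(d^4 + 11*d^3 + 42*d^2 + 64*d + 32) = (d + 1)*(d + 4)*(d^3 + 7*d^2 + 14*d + 8) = (d + 1)*(d + 2)*(d + 4)*(d^2 + 5*d + 4) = (d + 1)*(d + 2)*(d + 4)^2*(d + 1)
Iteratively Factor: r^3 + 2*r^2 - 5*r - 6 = (r - 2)*(r^2 + 4*r + 3) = (r - 2)*(r + 1)*(r + 3)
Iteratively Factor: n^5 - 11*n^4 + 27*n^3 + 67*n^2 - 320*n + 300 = (n - 2)*(n^4 - 9*n^3 + 9*n^2 + 85*n - 150) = (n - 5)*(n - 2)*(n^3 - 4*n^2 - 11*n + 30) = (n - 5)*(n - 2)*(n + 3)*(n^2 - 7*n + 10) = (n - 5)^2*(n - 2)*(n + 3)*(n - 2)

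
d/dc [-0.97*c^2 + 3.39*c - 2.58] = 3.39 - 1.94*c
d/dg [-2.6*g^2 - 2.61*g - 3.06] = -5.2*g - 2.61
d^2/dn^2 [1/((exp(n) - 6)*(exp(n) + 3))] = (4*exp(3*n) - 9*exp(2*n) + 81*exp(n) - 54)*exp(n)/(exp(6*n) - 9*exp(5*n) - 27*exp(4*n) + 297*exp(3*n) + 486*exp(2*n) - 2916*exp(n) - 5832)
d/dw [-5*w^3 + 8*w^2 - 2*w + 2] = -15*w^2 + 16*w - 2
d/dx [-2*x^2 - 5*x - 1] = -4*x - 5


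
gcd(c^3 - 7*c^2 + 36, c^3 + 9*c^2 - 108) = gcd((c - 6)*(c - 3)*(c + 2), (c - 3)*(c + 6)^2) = c - 3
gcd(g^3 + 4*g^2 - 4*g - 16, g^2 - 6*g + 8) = g - 2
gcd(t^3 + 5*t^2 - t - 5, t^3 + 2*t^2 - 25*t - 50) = t + 5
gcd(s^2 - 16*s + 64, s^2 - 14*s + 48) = s - 8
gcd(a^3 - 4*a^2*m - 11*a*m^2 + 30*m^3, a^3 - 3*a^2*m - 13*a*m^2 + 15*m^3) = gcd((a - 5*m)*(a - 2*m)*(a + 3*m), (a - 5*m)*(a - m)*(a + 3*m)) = a^2 - 2*a*m - 15*m^2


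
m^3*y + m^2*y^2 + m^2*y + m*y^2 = m*(m + y)*(m*y + y)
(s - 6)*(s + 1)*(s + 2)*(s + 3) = s^4 - 25*s^2 - 60*s - 36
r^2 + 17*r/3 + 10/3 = (r + 2/3)*(r + 5)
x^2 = x^2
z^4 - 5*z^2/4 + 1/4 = (z - 1)*(z - 1/2)*(z + 1/2)*(z + 1)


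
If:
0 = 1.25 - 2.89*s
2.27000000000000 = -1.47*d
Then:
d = -1.54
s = 0.43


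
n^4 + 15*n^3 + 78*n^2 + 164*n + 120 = (n + 2)^2*(n + 5)*(n + 6)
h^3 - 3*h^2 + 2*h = h*(h - 2)*(h - 1)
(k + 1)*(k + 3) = k^2 + 4*k + 3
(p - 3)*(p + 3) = p^2 - 9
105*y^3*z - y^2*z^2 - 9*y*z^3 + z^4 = z*(-7*y + z)*(-5*y + z)*(3*y + z)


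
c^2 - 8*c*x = c*(c - 8*x)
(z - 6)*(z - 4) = z^2 - 10*z + 24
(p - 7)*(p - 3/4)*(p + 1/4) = p^3 - 15*p^2/2 + 53*p/16 + 21/16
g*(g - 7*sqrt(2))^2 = g^3 - 14*sqrt(2)*g^2 + 98*g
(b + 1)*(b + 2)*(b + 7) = b^3 + 10*b^2 + 23*b + 14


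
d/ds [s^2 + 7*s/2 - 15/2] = 2*s + 7/2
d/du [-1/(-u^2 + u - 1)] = (1 - 2*u)/(u^2 - u + 1)^2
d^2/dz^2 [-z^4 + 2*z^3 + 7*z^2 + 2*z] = -12*z^2 + 12*z + 14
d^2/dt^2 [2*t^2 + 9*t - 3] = 4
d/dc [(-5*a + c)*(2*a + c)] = -3*a + 2*c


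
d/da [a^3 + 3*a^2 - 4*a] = 3*a^2 + 6*a - 4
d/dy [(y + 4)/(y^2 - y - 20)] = -1/(y^2 - 10*y + 25)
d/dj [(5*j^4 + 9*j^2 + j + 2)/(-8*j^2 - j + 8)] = (-80*j^5 - 15*j^4 + 160*j^3 - j^2 + 176*j + 10)/(64*j^4 + 16*j^3 - 127*j^2 - 16*j + 64)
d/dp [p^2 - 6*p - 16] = 2*p - 6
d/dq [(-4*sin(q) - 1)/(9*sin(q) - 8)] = 41*cos(q)/(9*sin(q) - 8)^2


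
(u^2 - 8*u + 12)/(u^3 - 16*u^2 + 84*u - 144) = (u - 2)/(u^2 - 10*u + 24)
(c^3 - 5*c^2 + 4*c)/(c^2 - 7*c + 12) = c*(c - 1)/(c - 3)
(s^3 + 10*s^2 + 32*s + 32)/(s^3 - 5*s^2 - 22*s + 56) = (s^2 + 6*s + 8)/(s^2 - 9*s + 14)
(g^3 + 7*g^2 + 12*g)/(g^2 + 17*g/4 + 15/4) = 4*g*(g + 4)/(4*g + 5)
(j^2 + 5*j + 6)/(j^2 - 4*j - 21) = (j + 2)/(j - 7)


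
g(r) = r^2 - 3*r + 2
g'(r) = 2*r - 3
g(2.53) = 0.81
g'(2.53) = 2.06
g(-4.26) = 32.93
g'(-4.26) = -11.52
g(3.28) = 2.92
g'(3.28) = 3.56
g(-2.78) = 18.07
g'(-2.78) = -8.56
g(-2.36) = 14.65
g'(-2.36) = -7.72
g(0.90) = 0.11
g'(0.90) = -1.20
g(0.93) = 0.07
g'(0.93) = -1.14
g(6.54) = 25.15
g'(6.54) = 10.08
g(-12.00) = 182.00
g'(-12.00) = -27.00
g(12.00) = 110.00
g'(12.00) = 21.00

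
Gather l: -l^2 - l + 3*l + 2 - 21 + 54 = -l^2 + 2*l + 35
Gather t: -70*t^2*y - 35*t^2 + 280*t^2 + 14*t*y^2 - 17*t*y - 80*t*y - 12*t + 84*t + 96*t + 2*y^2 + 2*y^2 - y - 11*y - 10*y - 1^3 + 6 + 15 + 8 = t^2*(245 - 70*y) + t*(14*y^2 - 97*y + 168) + 4*y^2 - 22*y + 28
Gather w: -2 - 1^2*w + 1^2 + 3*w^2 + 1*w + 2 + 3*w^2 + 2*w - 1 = 6*w^2 + 2*w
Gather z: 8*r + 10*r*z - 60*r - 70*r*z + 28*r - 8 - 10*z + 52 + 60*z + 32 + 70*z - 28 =-24*r + z*(120 - 60*r) + 48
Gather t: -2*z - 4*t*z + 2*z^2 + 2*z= -4*t*z + 2*z^2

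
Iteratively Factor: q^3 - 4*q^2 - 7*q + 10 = (q - 1)*(q^2 - 3*q - 10) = (q - 1)*(q + 2)*(q - 5)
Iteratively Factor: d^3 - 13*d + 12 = (d - 1)*(d^2 + d - 12) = (d - 3)*(d - 1)*(d + 4)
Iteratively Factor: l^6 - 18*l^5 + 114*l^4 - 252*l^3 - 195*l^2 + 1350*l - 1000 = (l - 5)*(l^5 - 13*l^4 + 49*l^3 - 7*l^2 - 230*l + 200) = (l - 5)*(l + 2)*(l^4 - 15*l^3 + 79*l^2 - 165*l + 100) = (l - 5)*(l - 4)*(l + 2)*(l^3 - 11*l^2 + 35*l - 25) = (l - 5)*(l - 4)*(l - 1)*(l + 2)*(l^2 - 10*l + 25) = (l - 5)^2*(l - 4)*(l - 1)*(l + 2)*(l - 5)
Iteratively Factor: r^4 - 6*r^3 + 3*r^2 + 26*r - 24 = (r - 3)*(r^3 - 3*r^2 - 6*r + 8) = (r - 3)*(r + 2)*(r^2 - 5*r + 4) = (r - 4)*(r - 3)*(r + 2)*(r - 1)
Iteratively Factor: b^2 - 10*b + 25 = (b - 5)*(b - 5)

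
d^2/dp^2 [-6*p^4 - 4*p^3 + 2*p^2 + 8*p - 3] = -72*p^2 - 24*p + 4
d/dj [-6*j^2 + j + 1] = 1 - 12*j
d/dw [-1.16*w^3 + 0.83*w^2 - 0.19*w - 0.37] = -3.48*w^2 + 1.66*w - 0.19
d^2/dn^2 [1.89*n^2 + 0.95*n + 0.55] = 3.78000000000000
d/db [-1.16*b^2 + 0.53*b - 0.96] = 0.53 - 2.32*b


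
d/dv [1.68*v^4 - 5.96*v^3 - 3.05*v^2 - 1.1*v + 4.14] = 6.72*v^3 - 17.88*v^2 - 6.1*v - 1.1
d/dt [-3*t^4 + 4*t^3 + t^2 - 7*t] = -12*t^3 + 12*t^2 + 2*t - 7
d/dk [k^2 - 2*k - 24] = 2*k - 2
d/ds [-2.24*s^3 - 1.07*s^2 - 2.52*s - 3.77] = -6.72*s^2 - 2.14*s - 2.52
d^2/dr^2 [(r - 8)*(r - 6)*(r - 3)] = 6*r - 34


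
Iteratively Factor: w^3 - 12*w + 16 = (w - 2)*(w^2 + 2*w - 8) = (w - 2)*(w + 4)*(w - 2)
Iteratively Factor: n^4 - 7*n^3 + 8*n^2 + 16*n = (n - 4)*(n^3 - 3*n^2 - 4*n) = (n - 4)^2*(n^2 + n) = (n - 4)^2*(n + 1)*(n)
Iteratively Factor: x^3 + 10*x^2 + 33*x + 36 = (x + 3)*(x^2 + 7*x + 12) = (x + 3)^2*(x + 4)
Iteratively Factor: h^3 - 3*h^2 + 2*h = (h)*(h^2 - 3*h + 2) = h*(h - 2)*(h - 1)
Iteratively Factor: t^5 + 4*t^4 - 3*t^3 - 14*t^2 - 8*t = (t + 1)*(t^4 + 3*t^3 - 6*t^2 - 8*t) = (t - 2)*(t + 1)*(t^3 + 5*t^2 + 4*t) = (t - 2)*(t + 1)*(t + 4)*(t^2 + t) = (t - 2)*(t + 1)^2*(t + 4)*(t)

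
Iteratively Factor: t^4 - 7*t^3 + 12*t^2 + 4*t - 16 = (t + 1)*(t^3 - 8*t^2 + 20*t - 16) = (t - 2)*(t + 1)*(t^2 - 6*t + 8) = (t - 4)*(t - 2)*(t + 1)*(t - 2)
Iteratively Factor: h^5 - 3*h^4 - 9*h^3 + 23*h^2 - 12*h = (h + 3)*(h^4 - 6*h^3 + 9*h^2 - 4*h) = (h - 4)*(h + 3)*(h^3 - 2*h^2 + h) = (h - 4)*(h - 1)*(h + 3)*(h^2 - h) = (h - 4)*(h - 1)^2*(h + 3)*(h)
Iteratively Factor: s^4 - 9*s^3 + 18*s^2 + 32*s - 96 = (s + 2)*(s^3 - 11*s^2 + 40*s - 48) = (s - 3)*(s + 2)*(s^2 - 8*s + 16) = (s - 4)*(s - 3)*(s + 2)*(s - 4)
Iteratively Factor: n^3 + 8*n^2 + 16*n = (n + 4)*(n^2 + 4*n) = (n + 4)^2*(n)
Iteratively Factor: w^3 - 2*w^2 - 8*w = (w)*(w^2 - 2*w - 8) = w*(w + 2)*(w - 4)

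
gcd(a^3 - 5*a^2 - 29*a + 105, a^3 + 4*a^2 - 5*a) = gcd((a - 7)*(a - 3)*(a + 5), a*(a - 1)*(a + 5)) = a + 5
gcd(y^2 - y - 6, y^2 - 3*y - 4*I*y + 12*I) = y - 3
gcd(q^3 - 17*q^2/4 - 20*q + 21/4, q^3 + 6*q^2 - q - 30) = q + 3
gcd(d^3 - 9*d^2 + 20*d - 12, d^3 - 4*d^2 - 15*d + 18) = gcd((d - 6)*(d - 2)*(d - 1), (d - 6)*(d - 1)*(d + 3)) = d^2 - 7*d + 6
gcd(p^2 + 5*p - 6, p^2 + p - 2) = p - 1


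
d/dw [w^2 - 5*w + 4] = 2*w - 5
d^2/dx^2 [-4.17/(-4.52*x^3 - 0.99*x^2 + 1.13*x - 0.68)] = (-(113.0904*x + 8.2566)*(4.52*x^3 + 0.99*x^2 - 1.13*x + 0.68) + 4.17*(13.56*x^2 + 1.98*x - 1.13)*(27.12*x^2 + 3.96*x - 2.26))/(4.52*x^3 + 0.99*x^2 - 1.13*x + 0.68)^3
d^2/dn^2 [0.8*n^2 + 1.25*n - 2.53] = 1.60000000000000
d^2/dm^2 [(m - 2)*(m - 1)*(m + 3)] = 6*m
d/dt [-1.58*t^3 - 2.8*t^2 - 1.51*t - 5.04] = -4.74*t^2 - 5.6*t - 1.51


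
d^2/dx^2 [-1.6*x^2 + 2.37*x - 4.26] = -3.20000000000000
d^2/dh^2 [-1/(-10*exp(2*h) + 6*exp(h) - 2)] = ((3 - 20*exp(h))*(5*exp(2*h) - 3*exp(h) + 1)/2 + (10*exp(h) - 3)^2*exp(h))*exp(h)/(5*exp(2*h) - 3*exp(h) + 1)^3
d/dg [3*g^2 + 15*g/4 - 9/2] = 6*g + 15/4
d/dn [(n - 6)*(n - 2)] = 2*n - 8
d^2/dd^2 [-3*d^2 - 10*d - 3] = -6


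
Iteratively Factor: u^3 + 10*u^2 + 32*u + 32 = (u + 4)*(u^2 + 6*u + 8) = (u + 4)^2*(u + 2)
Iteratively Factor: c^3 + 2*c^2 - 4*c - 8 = (c - 2)*(c^2 + 4*c + 4) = (c - 2)*(c + 2)*(c + 2)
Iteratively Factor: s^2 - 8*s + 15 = (s - 3)*(s - 5)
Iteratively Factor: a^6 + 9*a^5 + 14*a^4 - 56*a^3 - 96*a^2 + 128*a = (a + 4)*(a^5 + 5*a^4 - 6*a^3 - 32*a^2 + 32*a) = a*(a + 4)*(a^4 + 5*a^3 - 6*a^2 - 32*a + 32) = a*(a + 4)^2*(a^3 + a^2 - 10*a + 8) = a*(a + 4)^3*(a^2 - 3*a + 2) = a*(a - 2)*(a + 4)^3*(a - 1)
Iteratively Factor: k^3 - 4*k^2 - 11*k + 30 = (k - 5)*(k^2 + k - 6) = (k - 5)*(k - 2)*(k + 3)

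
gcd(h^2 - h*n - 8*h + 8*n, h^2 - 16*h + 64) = h - 8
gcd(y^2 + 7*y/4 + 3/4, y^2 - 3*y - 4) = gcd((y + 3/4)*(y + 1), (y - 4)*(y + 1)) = y + 1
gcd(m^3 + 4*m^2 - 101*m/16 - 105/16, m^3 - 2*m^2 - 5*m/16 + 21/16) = m^2 - m - 21/16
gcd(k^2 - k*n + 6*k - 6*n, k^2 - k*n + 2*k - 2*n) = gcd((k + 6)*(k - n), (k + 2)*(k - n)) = k - n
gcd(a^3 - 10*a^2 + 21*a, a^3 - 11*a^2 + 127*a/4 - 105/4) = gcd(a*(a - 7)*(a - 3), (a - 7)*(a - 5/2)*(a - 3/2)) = a - 7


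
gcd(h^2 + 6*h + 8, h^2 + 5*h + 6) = h + 2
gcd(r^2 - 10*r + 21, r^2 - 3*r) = r - 3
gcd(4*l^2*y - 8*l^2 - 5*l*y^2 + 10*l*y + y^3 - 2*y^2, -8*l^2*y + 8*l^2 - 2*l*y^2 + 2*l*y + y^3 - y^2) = -4*l + y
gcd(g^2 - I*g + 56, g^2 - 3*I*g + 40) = g - 8*I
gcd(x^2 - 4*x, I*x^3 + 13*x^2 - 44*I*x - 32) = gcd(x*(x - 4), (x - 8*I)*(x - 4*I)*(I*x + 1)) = 1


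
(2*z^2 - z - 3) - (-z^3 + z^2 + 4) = z^3 + z^2 - z - 7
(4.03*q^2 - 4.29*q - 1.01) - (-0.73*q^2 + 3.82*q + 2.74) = 4.76*q^2 - 8.11*q - 3.75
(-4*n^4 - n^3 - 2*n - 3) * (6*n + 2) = -24*n^5 - 14*n^4 - 2*n^3 - 12*n^2 - 22*n - 6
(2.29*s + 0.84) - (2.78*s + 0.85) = -0.49*s - 0.01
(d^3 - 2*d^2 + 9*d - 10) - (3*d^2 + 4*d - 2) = d^3 - 5*d^2 + 5*d - 8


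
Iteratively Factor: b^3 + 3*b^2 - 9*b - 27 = (b + 3)*(b^2 - 9) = (b - 3)*(b + 3)*(b + 3)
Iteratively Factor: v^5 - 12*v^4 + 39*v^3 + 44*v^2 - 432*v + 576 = (v - 3)*(v^4 - 9*v^3 + 12*v^2 + 80*v - 192) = (v - 3)*(v + 3)*(v^3 - 12*v^2 + 48*v - 64) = (v - 4)*(v - 3)*(v + 3)*(v^2 - 8*v + 16) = (v - 4)^2*(v - 3)*(v + 3)*(v - 4)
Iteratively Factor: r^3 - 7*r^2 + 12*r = (r)*(r^2 - 7*r + 12) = r*(r - 3)*(r - 4)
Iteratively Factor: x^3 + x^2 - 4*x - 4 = (x - 2)*(x^2 + 3*x + 2) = (x - 2)*(x + 2)*(x + 1)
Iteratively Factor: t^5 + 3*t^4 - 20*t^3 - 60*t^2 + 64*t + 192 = (t - 2)*(t^4 + 5*t^3 - 10*t^2 - 80*t - 96) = (t - 2)*(t + 2)*(t^3 + 3*t^2 - 16*t - 48) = (t - 2)*(t + 2)*(t + 3)*(t^2 - 16) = (t - 4)*(t - 2)*(t + 2)*(t + 3)*(t + 4)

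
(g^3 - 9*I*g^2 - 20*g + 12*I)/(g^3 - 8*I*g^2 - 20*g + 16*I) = (g^2 - 7*I*g - 6)/(g^2 - 6*I*g - 8)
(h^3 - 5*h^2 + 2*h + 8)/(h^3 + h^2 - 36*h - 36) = (h^2 - 6*h + 8)/(h^2 - 36)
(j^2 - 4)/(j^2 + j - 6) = (j + 2)/(j + 3)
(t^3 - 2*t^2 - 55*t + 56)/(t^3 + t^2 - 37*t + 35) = (t - 8)/(t - 5)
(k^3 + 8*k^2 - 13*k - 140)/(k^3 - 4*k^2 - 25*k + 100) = (k + 7)/(k - 5)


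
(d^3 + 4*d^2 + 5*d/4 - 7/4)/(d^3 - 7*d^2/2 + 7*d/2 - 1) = (2*d^2 + 9*d + 7)/(2*(d^2 - 3*d + 2))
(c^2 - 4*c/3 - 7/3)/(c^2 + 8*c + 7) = (c - 7/3)/(c + 7)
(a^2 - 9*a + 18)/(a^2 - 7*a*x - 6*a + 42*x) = (3 - a)/(-a + 7*x)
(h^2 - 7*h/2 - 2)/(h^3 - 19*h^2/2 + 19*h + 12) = 1/(h - 6)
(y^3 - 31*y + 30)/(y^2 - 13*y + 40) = (y^2 + 5*y - 6)/(y - 8)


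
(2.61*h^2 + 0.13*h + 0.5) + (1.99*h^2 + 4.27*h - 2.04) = 4.6*h^2 + 4.4*h - 1.54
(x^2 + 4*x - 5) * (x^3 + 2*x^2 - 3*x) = x^5 + 6*x^4 - 22*x^2 + 15*x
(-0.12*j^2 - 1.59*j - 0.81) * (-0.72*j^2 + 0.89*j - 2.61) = 0.0864*j^4 + 1.038*j^3 - 0.5187*j^2 + 3.429*j + 2.1141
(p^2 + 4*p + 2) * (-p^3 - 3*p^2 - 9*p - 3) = -p^5 - 7*p^4 - 23*p^3 - 45*p^2 - 30*p - 6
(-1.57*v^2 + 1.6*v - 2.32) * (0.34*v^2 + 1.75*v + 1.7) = -0.5338*v^4 - 2.2035*v^3 - 0.6578*v^2 - 1.34*v - 3.944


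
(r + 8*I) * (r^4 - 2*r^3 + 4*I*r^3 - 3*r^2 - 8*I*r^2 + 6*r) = r^5 - 2*r^4 + 12*I*r^4 - 35*r^3 - 24*I*r^3 + 70*r^2 - 24*I*r^2 + 48*I*r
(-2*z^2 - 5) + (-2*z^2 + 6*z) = -4*z^2 + 6*z - 5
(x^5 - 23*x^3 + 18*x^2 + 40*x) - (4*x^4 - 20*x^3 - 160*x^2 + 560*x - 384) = x^5 - 4*x^4 - 3*x^3 + 178*x^2 - 520*x + 384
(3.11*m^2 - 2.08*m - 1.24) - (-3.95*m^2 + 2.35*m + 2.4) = 7.06*m^2 - 4.43*m - 3.64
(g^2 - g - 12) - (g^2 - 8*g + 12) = 7*g - 24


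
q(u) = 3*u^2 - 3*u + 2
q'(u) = 6*u - 3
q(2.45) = 12.66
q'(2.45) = 11.70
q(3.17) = 22.64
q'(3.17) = 16.02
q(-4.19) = 67.24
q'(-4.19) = -28.14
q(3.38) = 26.13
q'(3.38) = 17.28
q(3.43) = 27.00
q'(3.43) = 17.58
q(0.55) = 1.26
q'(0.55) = 0.30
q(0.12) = 1.68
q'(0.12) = -2.28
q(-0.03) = 2.09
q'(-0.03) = -3.18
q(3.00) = 20.00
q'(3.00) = 15.00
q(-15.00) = 722.00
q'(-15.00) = -93.00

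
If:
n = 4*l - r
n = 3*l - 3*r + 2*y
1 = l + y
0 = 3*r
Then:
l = 2/3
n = 8/3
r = 0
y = 1/3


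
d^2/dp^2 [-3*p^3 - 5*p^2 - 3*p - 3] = -18*p - 10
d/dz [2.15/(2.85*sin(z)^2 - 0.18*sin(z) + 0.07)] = (0.387 - 12.255*sin(z))*cos(z)/(2.85*sin(z)^2 - 0.18*sin(z) + 0.07)^2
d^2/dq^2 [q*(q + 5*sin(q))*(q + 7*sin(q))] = -12*q^2*sin(q) + 48*q*cos(q) + 70*q*cos(2*q) + 6*q + 24*sin(q) + 70*sin(2*q)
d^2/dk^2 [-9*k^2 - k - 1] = -18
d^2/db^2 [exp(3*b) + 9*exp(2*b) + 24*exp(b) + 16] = (9*exp(2*b) + 36*exp(b) + 24)*exp(b)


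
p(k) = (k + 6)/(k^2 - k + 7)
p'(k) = (1 - 2*k)*(k + 6)/(k^2 - k + 7)^2 + 1/(k^2 - k + 7)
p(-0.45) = 0.73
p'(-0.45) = 0.31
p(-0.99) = 0.56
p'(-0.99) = 0.30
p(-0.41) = 0.74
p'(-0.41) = 0.31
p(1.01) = 1.00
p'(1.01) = -0.00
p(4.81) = 0.43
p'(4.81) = -0.11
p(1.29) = 0.99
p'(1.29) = -0.08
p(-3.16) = 0.14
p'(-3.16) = 0.10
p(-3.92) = 0.08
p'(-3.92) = 0.06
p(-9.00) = -0.03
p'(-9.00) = 0.00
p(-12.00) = -0.04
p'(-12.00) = 0.00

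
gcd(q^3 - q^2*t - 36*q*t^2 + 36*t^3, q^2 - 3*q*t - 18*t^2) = q - 6*t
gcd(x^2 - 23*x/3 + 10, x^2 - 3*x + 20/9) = x - 5/3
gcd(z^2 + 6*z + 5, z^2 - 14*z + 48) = 1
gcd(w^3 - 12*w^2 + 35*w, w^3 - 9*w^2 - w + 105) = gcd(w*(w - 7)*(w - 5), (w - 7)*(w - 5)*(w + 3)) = w^2 - 12*w + 35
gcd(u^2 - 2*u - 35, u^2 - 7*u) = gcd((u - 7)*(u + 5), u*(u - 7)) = u - 7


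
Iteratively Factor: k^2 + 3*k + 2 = (k + 2)*(k + 1)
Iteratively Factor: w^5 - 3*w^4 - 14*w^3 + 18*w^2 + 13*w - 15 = (w - 1)*(w^4 - 2*w^3 - 16*w^2 + 2*w + 15) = (w - 5)*(w - 1)*(w^3 + 3*w^2 - w - 3) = (w - 5)*(w - 1)*(w + 3)*(w^2 - 1) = (w - 5)*(w - 1)^2*(w + 3)*(w + 1)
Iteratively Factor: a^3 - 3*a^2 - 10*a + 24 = (a + 3)*(a^2 - 6*a + 8) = (a - 2)*(a + 3)*(a - 4)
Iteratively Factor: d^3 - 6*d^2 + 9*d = (d - 3)*(d^2 - 3*d) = (d - 3)^2*(d)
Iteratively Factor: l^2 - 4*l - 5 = (l - 5)*(l + 1)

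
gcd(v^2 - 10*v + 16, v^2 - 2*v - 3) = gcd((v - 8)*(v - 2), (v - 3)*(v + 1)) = 1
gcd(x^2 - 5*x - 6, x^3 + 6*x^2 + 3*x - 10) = 1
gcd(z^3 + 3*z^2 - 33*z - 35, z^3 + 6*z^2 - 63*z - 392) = z + 7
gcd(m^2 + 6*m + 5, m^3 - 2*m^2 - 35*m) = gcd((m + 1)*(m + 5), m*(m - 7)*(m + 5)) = m + 5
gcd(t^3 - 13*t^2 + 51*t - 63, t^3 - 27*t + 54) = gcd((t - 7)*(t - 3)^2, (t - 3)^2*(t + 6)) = t^2 - 6*t + 9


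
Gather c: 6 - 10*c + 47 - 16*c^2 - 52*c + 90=-16*c^2 - 62*c + 143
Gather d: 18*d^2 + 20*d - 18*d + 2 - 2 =18*d^2 + 2*d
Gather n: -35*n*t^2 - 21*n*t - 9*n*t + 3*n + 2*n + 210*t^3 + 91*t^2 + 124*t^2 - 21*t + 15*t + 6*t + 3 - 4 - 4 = n*(-35*t^2 - 30*t + 5) + 210*t^3 + 215*t^2 - 5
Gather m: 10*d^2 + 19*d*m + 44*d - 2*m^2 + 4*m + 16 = 10*d^2 + 44*d - 2*m^2 + m*(19*d + 4) + 16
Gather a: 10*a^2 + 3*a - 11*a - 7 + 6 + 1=10*a^2 - 8*a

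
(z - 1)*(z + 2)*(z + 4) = z^3 + 5*z^2 + 2*z - 8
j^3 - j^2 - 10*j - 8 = (j - 4)*(j + 1)*(j + 2)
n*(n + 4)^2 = n^3 + 8*n^2 + 16*n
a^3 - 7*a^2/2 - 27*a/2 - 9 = (a - 6)*(a + 1)*(a + 3/2)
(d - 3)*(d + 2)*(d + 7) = d^3 + 6*d^2 - 13*d - 42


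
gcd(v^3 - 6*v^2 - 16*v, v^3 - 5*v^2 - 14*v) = v^2 + 2*v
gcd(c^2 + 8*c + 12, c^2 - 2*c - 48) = c + 6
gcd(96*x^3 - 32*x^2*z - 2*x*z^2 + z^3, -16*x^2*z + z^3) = 4*x - z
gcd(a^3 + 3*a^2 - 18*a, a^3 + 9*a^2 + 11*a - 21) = 1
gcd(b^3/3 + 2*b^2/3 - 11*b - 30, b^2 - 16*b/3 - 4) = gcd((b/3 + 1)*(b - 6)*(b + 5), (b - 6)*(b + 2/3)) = b - 6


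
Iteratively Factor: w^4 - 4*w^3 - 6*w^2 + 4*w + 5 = (w + 1)*(w^3 - 5*w^2 - w + 5) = (w + 1)^2*(w^2 - 6*w + 5) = (w - 1)*(w + 1)^2*(w - 5)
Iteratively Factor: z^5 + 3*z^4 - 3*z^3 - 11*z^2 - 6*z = (z)*(z^4 + 3*z^3 - 3*z^2 - 11*z - 6) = z*(z + 1)*(z^3 + 2*z^2 - 5*z - 6) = z*(z + 1)*(z + 3)*(z^2 - z - 2) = z*(z - 2)*(z + 1)*(z + 3)*(z + 1)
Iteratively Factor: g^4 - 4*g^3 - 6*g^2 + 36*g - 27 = (g - 3)*(g^3 - g^2 - 9*g + 9) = (g - 3)*(g + 3)*(g^2 - 4*g + 3) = (g - 3)^2*(g + 3)*(g - 1)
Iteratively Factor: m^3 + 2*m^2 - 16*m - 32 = (m - 4)*(m^2 + 6*m + 8) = (m - 4)*(m + 4)*(m + 2)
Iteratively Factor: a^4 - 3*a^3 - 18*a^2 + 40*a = (a)*(a^3 - 3*a^2 - 18*a + 40) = a*(a + 4)*(a^2 - 7*a + 10) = a*(a - 5)*(a + 4)*(a - 2)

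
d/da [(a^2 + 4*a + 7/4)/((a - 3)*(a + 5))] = (-4*a^2 - 67*a - 127)/(2*(a^4 + 4*a^3 - 26*a^2 - 60*a + 225))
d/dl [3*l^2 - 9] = 6*l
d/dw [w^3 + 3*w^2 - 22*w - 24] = 3*w^2 + 6*w - 22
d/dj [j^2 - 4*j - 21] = 2*j - 4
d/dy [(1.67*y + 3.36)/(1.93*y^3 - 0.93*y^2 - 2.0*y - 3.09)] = (-6.4462*y^3 - 17.9013*y^2 + 6.2496*y + 1.5597)/(3.7249*y^6 - 3.5898*y^5 - 6.8551*y^4 - 8.2074*y^3 + 9.7474*y^2 + 12.36*y + 9.5481)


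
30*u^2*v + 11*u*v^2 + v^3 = v*(5*u + v)*(6*u + v)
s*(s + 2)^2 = s^3 + 4*s^2 + 4*s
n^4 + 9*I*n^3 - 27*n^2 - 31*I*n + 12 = (n + I)^2*(n + 3*I)*(n + 4*I)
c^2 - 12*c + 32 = (c - 8)*(c - 4)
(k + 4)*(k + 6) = k^2 + 10*k + 24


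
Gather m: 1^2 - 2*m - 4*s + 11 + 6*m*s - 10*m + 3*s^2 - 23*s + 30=m*(6*s - 12) + 3*s^2 - 27*s + 42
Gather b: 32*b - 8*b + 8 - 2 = 24*b + 6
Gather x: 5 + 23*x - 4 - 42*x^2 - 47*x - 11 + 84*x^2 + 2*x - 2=42*x^2 - 22*x - 12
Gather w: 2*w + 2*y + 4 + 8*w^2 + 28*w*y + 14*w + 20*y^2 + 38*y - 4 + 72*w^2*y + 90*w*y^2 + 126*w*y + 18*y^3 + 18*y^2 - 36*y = w^2*(72*y + 8) + w*(90*y^2 + 154*y + 16) + 18*y^3 + 38*y^2 + 4*y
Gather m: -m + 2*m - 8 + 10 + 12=m + 14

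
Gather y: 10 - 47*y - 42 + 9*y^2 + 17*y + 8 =9*y^2 - 30*y - 24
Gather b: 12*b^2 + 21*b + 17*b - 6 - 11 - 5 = 12*b^2 + 38*b - 22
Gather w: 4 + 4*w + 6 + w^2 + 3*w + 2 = w^2 + 7*w + 12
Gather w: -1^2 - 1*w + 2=1 - w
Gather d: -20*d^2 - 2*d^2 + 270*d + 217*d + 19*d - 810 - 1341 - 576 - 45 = -22*d^2 + 506*d - 2772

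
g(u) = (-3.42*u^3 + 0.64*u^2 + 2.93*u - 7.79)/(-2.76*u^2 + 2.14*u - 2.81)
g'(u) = (5.52*u - 2.14)*(-3.42*u^3 + 0.64*u^2 + 2.93*u - 7.79)/(-2.76*u^2 + 2.14*u - 2.81)^2 + (-10.26*u^2 + 1.28*u + 2.93)/(-2.76*u^2 + 2.14*u - 2.81)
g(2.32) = 3.17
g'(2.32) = 1.22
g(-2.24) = -1.27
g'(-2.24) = 1.54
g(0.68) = 2.50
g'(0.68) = -1.17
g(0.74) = 2.43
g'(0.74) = -1.09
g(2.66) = 3.59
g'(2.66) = 1.27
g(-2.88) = -2.22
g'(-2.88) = 1.44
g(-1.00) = 0.86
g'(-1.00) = 1.97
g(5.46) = 7.21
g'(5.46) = 1.28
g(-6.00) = -6.40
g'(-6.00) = 1.29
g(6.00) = 7.90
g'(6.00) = 1.28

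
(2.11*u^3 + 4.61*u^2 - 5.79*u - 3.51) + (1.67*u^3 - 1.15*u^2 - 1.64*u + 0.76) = 3.78*u^3 + 3.46*u^2 - 7.43*u - 2.75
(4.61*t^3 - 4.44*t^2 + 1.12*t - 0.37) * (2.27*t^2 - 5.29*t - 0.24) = 10.4647*t^5 - 34.4657*t^4 + 24.9236*t^3 - 5.6991*t^2 + 1.6885*t + 0.0888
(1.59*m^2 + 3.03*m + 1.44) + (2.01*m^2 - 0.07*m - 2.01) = 3.6*m^2 + 2.96*m - 0.57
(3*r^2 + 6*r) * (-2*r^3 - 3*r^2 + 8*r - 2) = -6*r^5 - 21*r^4 + 6*r^3 + 42*r^2 - 12*r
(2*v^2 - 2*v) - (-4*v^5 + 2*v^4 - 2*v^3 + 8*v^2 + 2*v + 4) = 4*v^5 - 2*v^4 + 2*v^3 - 6*v^2 - 4*v - 4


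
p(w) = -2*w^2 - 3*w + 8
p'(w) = -4*w - 3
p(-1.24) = 8.64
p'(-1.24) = 1.96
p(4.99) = -56.77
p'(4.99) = -22.96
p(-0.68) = 9.12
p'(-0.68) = -0.28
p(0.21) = 7.28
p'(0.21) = -3.84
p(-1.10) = 8.88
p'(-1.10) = 1.40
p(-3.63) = -7.46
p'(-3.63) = 11.52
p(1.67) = -2.59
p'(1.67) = -9.68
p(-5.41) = -34.31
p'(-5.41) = 18.64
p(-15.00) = -397.00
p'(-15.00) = 57.00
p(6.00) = -82.00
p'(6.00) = -27.00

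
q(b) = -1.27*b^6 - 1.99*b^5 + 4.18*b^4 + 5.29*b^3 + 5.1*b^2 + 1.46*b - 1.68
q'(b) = -7.62*b^5 - 9.95*b^4 + 16.72*b^3 + 15.87*b^2 + 10.2*b + 1.46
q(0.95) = 9.78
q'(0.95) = 25.81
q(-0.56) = -1.35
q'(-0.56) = -2.77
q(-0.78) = -0.39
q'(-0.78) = -6.26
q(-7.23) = -132407.91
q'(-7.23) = 117788.42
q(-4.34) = -4284.09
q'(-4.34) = 7092.10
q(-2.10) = 22.40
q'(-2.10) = 12.88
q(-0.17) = -1.80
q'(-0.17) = 0.10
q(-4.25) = -3682.88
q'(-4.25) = 6280.75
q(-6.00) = -39331.08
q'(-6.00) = 43257.98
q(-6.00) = -39331.08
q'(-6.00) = 43257.98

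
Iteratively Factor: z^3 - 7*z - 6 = (z + 1)*(z^2 - z - 6) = (z + 1)*(z + 2)*(z - 3)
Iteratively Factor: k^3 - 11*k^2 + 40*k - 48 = (k - 4)*(k^2 - 7*k + 12) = (k - 4)^2*(k - 3)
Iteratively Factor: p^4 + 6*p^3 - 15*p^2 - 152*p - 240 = (p + 3)*(p^3 + 3*p^2 - 24*p - 80) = (p + 3)*(p + 4)*(p^2 - p - 20) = (p - 5)*(p + 3)*(p + 4)*(p + 4)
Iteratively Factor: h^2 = (h)*(h)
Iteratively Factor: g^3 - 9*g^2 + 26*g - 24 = (g - 3)*(g^2 - 6*g + 8) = (g - 3)*(g - 2)*(g - 4)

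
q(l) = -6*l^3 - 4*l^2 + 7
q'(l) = -18*l^2 - 8*l = 2*l*(-9*l - 4)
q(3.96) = -428.32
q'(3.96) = -313.95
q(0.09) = 6.96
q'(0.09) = -0.87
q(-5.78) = 1031.97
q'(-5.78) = -555.11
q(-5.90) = 1100.03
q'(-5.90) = -579.38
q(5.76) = -1272.33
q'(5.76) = -643.28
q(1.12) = -6.45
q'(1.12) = -31.54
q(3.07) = -204.31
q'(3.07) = -194.21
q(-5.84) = 1065.64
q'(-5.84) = -567.18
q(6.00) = -1433.00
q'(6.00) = -696.00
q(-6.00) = 1159.00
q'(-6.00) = -600.00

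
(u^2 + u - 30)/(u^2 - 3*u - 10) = (u + 6)/(u + 2)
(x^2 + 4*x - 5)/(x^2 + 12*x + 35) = (x - 1)/(x + 7)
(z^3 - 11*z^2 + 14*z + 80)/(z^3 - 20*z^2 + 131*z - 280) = (z + 2)/(z - 7)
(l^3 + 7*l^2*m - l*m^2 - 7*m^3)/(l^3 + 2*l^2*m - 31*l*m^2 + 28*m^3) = (l + m)/(l - 4*m)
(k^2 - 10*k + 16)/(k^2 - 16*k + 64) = (k - 2)/(k - 8)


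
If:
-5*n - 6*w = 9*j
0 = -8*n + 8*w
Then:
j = -11*w/9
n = w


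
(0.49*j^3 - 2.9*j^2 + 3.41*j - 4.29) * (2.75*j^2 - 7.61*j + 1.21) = 1.3475*j^5 - 11.7039*j^4 + 32.0394*j^3 - 41.2566*j^2 + 36.773*j - 5.1909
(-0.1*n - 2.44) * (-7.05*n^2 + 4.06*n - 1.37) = 0.705*n^3 + 16.796*n^2 - 9.7694*n + 3.3428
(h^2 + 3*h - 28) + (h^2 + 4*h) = 2*h^2 + 7*h - 28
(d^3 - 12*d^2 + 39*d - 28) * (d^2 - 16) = d^5 - 12*d^4 + 23*d^3 + 164*d^2 - 624*d + 448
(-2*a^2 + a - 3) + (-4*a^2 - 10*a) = -6*a^2 - 9*a - 3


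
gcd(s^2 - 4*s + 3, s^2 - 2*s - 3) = s - 3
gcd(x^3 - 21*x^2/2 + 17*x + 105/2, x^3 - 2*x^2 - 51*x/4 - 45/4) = x^2 - 7*x/2 - 15/2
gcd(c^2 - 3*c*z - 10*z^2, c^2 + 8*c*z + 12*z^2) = c + 2*z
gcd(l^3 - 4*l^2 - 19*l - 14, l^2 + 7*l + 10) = l + 2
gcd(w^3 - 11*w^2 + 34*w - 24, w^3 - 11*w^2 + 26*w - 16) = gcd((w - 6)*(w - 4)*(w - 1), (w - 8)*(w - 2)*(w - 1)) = w - 1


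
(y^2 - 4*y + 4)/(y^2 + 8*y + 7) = (y^2 - 4*y + 4)/(y^2 + 8*y + 7)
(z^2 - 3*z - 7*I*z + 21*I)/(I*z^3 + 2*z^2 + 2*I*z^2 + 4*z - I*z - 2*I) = (-I*z^2 + z*(-7 + 3*I) + 21)/(z^3 + 2*z^2*(1 - I) - z*(1 + 4*I) - 2)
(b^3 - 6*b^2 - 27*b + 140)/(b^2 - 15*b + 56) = (b^2 + b - 20)/(b - 8)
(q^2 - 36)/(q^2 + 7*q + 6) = (q - 6)/(q + 1)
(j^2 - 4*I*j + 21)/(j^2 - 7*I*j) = (j + 3*I)/j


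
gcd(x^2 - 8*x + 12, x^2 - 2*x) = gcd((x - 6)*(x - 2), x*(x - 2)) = x - 2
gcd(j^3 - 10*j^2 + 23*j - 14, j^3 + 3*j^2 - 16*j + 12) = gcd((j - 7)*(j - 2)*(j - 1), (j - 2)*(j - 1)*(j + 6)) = j^2 - 3*j + 2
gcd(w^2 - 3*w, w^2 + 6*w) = w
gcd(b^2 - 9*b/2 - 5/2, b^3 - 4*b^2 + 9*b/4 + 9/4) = b + 1/2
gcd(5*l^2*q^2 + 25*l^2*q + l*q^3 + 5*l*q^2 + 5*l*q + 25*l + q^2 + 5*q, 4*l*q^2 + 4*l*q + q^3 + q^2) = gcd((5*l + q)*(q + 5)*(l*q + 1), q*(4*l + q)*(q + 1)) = 1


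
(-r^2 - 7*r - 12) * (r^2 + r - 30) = -r^4 - 8*r^3 + 11*r^2 + 198*r + 360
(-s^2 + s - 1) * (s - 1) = -s^3 + 2*s^2 - 2*s + 1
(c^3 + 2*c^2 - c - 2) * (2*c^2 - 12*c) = 2*c^5 - 8*c^4 - 26*c^3 + 8*c^2 + 24*c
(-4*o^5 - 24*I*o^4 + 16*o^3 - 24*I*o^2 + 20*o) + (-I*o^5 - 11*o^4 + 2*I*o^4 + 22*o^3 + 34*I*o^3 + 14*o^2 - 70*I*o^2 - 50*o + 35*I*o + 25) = -4*o^5 - I*o^5 - 11*o^4 - 22*I*o^4 + 38*o^3 + 34*I*o^3 + 14*o^2 - 94*I*o^2 - 30*o + 35*I*o + 25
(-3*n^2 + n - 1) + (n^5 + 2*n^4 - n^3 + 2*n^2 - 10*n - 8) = n^5 + 2*n^4 - n^3 - n^2 - 9*n - 9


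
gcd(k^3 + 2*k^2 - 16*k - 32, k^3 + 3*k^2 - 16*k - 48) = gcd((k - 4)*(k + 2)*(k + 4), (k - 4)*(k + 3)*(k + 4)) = k^2 - 16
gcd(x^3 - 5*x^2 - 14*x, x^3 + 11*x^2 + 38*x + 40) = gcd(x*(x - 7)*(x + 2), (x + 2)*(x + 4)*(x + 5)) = x + 2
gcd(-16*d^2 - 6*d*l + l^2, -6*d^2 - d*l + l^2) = 2*d + l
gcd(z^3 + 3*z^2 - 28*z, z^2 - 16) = z - 4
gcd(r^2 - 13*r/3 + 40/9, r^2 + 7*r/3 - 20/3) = r - 5/3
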